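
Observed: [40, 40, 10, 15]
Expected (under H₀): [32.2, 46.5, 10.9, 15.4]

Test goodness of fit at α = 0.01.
Chi-square goodness of fit test:
H₀: observed counts match expected distribution
H₁: observed counts differ from expected distribution
df = k - 1 = 3
χ² = Σ(O - E)²/E
   = (40 - 32.2)²/32.2 + (40 - 46.5)²/46.5 + (10 - 10.9)²/10.9 + (15 - 15.4)²/15.4
   = 1.889 + 0.909 + 0.074 + 0.010
   = 2.88
p-value = 0.4101

Since p-value > α = 0.01, we fail to reject H₀.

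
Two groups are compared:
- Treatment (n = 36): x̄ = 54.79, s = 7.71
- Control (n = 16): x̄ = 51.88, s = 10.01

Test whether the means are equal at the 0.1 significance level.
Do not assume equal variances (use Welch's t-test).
Welch's two-sample t-test:
H₀: μ₁ = μ₂
H₁: μ₁ ≠ μ₂
s₁²/n₁ = 7.71²/36 = 1.6512,  s₂²/n₂ = 10.01²/16 = 6.2625
SE = √(s₁²/n₁ + s₂²/n₂) = √(1.6512 + 6.2625) = 2.8131
df (Welch-Satterthwaite) = (s₁²/n₁ + s₂²/n₂)² / [(s₁²/n₁)²/(n₁-1) + (s₂²/n₂)²/(n₂-1)] ≈ 23.26
t = (x̄₁ - x̄₂) / SE = (54.79 - 51.88) / 2.8131 = 2.91 / 2.8131 = 1.034
p-value = 0.3116

Since p-value > α = 0.1, we fail to reject H₀.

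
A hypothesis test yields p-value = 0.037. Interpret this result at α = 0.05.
Since p = 0.037 < α = 0.05, reject H₀.
There is sufficient evidence to reject the null hypothesis; the result is statistically significant at the 0.05 level.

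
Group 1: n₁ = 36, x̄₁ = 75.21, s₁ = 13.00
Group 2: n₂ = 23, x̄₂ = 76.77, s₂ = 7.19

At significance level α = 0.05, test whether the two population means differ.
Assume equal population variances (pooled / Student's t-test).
Student's two-sample t-test (equal variances):
H₀: μ₁ = μ₂
H₁: μ₁ ≠ μ₂
df = n₁ + n₂ - 2 = 57
Pooled variance s_p² = [(n₁-1)s₁² + (n₂-1)s₂²] / (n₁ + n₂ - 2) = [(35)(13.00²) + (22)(7.19²)] / 57 = 123.7248
SE = √(s_p²(1/n₁ + 1/n₂)) = √(123.7248 × (1/36 + 1/23)) = 2.9692
t = (x̄₁ - x̄₂) / SE = (75.21 - 76.77) / 2.9692 = -1.56 / 2.9692 = -0.525
p-value = 0.6013

Since p-value > α = 0.05, we fail to reject H₀.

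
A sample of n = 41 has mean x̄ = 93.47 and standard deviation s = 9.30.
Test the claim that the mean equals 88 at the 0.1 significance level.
One-sample t-test:
H₀: μ = 88
H₁: μ ≠ 88
df = n - 1 = 40
t = (x̄ - μ₀) / (s/√n) = (93.47 - 88) / (9.30/√41) = 3.766
p-value = 0.0005

Since p-value < α = 0.1, we reject H₀.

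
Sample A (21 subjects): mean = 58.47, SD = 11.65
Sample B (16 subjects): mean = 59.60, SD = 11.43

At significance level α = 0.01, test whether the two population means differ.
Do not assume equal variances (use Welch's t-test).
Welch's two-sample t-test:
H₀: μ₁ = μ₂
H₁: μ₁ ≠ μ₂
s₁²/n₁ = 11.65²/21 = 6.4630,  s₂²/n₂ = 11.43²/16 = 8.1653
SE = √(s₁²/n₁ + s₂²/n₂) = √(6.4630 + 8.1653) = 3.8247
df (Welch-Satterthwaite) = (s₁²/n₁ + s₂²/n₂)² / [(s₁²/n₁)²/(n₁-1) + (s₂²/n₂)²/(n₂-1)] ≈ 32.75
t = (x̄₁ - x̄₂) / SE = (58.47 - 59.60) / 3.8247 = -1.13 / 3.8247 = -0.295
p-value = 0.7695

Since p-value > α = 0.01, we fail to reject H₀.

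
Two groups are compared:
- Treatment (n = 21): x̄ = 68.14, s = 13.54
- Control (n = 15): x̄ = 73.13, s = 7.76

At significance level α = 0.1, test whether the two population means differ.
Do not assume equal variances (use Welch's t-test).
Welch's two-sample t-test:
H₀: μ₁ = μ₂
H₁: μ₁ ≠ μ₂
s₁²/n₁ = 13.54²/21 = 8.7301,  s₂²/n₂ = 7.76²/15 = 4.0145
SE = √(s₁²/n₁ + s₂²/n₂) = √(8.7301 + 4.0145) = 3.5700
df (Welch-Satterthwaite) = (s₁²/n₁ + s₂²/n₂)² / [(s₁²/n₁)²/(n₁-1) + (s₂²/n₂)²/(n₂-1)] ≈ 32.73
t = (x̄₁ - x̄₂) / SE = (68.14 - 73.13) / 3.5700 = -4.99 / 3.5700 = -1.398
p-value = 0.1716

Since p-value > α = 0.1, we fail to reject H₀.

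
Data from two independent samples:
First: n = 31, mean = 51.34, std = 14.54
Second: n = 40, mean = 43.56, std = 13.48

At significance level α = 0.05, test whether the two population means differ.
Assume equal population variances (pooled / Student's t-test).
Student's two-sample t-test (equal variances):
H₀: μ₁ = μ₂
H₁: μ₁ ≠ μ₂
df = n₁ + n₂ - 2 = 69
Pooled variance s_p² = [(n₁-1)s₁² + (n₂-1)s₂²] / (n₁ + n₂ - 2) = [(30)(14.54²) + (39)(13.48²)] / 69 = 194.6240
SE = √(s_p²(1/n₁ + 1/n₂)) = √(194.6240 × (1/31 + 1/40)) = 3.3382
t = (x̄₁ - x̄₂) / SE = (51.34 - 43.56) / 3.3382 = 7.78 / 3.3382 = 2.331
p-value = 0.0227

Since p-value < α = 0.05, we reject H₀.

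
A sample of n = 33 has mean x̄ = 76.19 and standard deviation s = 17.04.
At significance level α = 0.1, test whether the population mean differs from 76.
One-sample t-test:
H₀: μ = 76
H₁: μ ≠ 76
df = n - 1 = 32
t = (x̄ - μ₀) / (s/√n) = (76.19 - 76) / (17.04/√33) = 0.064
p-value = 0.9493

Since p-value > α = 0.1, we fail to reject H₀.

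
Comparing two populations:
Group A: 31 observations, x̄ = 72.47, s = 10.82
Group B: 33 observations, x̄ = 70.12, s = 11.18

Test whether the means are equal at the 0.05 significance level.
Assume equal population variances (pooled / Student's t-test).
Student's two-sample t-test (equal variances):
H₀: μ₁ = μ₂
H₁: μ₁ ≠ μ₂
df = n₁ + n₂ - 2 = 62
Pooled variance s_p² = [(n₁-1)s₁² + (n₂-1)s₂²] / (n₁ + n₂ - 2) = [(30)(10.82²) + (32)(11.18²)] / 62 = 121.1601
SE = √(s_p²(1/n₁ + 1/n₂)) = √(121.1601 × (1/31 + 1/33)) = 2.7532
t = (x̄₁ - x̄₂) / SE = (72.47 - 70.12) / 2.7532 = 2.35 / 2.7532 = 0.854
p-value = 0.3966

Since p-value > α = 0.05, we fail to reject H₀.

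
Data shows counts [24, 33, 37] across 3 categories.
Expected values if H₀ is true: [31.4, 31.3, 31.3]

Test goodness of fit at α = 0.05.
Chi-square goodness of fit test:
H₀: observed counts match expected distribution
H₁: observed counts differ from expected distribution
df = k - 1 = 2
χ² = Σ(O - E)²/E
   = (24 - 31.4)²/31.4 + (33 - 31.3)²/31.3 + (37 - 31.3)²/31.3
   = 1.744 + 0.092 + 1.038
   = 2.87
p-value = 0.2376

Since p-value > α = 0.05, we fail to reject H₀.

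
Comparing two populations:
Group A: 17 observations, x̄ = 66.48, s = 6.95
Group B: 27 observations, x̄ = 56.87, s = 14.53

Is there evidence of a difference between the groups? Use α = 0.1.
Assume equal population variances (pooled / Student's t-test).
Student's two-sample t-test (equal variances):
H₀: μ₁ = μ₂
H₁: μ₁ ≠ μ₂
df = n₁ + n₂ - 2 = 42
Pooled variance s_p² = [(n₁-1)s₁² + (n₂-1)s₂²] / (n₁ + n₂ - 2) = [(16)(6.95²) + (26)(14.53²)] / 42 = 149.0948
SE = √(s_p²(1/n₁ + 1/n₂)) = √(149.0948 × (1/17 + 1/27)) = 3.7805
t = (x̄₁ - x̄₂) / SE = (66.48 - 56.87) / 3.7805 = 9.61 / 3.7805 = 2.542
p-value = 0.0148

Since p-value < α = 0.1, we reject H₀.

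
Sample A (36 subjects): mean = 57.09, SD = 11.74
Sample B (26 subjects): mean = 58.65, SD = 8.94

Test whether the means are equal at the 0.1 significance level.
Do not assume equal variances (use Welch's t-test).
Welch's two-sample t-test:
H₀: μ₁ = μ₂
H₁: μ₁ ≠ μ₂
s₁²/n₁ = 11.74²/36 = 3.8285,  s₂²/n₂ = 8.94²/26 = 3.0740
SE = √(s₁²/n₁ + s₂²/n₂) = √(3.8285 + 3.0740) = 2.6273
df (Welch-Satterthwaite) = (s₁²/n₁ + s₂²/n₂)² / [(s₁²/n₁)²/(n₁-1) + (s₂²/n₂)²/(n₂-1)] ≈ 59.80
t = (x̄₁ - x̄₂) / SE = (57.09 - 58.65) / 2.6273 = -1.56 / 2.6273 = -0.594
p-value = 0.5549

Since p-value > α = 0.1, we fail to reject H₀.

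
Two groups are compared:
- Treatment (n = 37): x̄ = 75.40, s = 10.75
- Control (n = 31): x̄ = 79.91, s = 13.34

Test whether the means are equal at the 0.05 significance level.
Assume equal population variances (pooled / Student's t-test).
Student's two-sample t-test (equal variances):
H₀: μ₁ = μ₂
H₁: μ₁ ≠ μ₂
df = n₁ + n₂ - 2 = 66
Pooled variance s_p² = [(n₁-1)s₁² + (n₂-1)s₂²] / (n₁ + n₂ - 2) = [(36)(10.75²) + (30)(13.34²)] / 66 = 143.9230
SE = √(s_p²(1/n₁ + 1/n₂)) = √(143.9230 × (1/37 + 1/31)) = 2.9210
t = (x̄₁ - x̄₂) / SE = (75.40 - 79.91) / 2.9210 = -4.51 / 2.9210 = -1.544
p-value = 0.1274

Since p-value > α = 0.05, we fail to reject H₀.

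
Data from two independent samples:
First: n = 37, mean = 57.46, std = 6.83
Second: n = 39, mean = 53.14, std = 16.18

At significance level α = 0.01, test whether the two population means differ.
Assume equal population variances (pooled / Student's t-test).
Student's two-sample t-test (equal variances):
H₀: μ₁ = μ₂
H₁: μ₁ ≠ μ₂
df = n₁ + n₂ - 2 = 74
Pooled variance s_p² = [(n₁-1)s₁² + (n₂-1)s₂²] / (n₁ + n₂ - 2) = [(36)(6.83²) + (38)(16.18²)] / 74 = 157.1280
SE = √(s_p²(1/n₁ + 1/n₂)) = √(157.1280 × (1/37 + 1/39)) = 2.8767
t = (x̄₁ - x̄₂) / SE = (57.46 - 53.14) / 2.8767 = 4.32 / 2.8767 = 1.502
p-value = 0.1374

Since p-value > α = 0.01, we fail to reject H₀.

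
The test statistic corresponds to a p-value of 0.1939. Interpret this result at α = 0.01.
Since p = 0.1939 > α = 0.01, fail to reject H₀.
There is insufficient evidence to reject the null hypothesis; the result is not statistically significant at the 0.01 level.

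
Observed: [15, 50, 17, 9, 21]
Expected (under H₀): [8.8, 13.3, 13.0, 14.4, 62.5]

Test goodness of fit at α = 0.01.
Chi-square goodness of fit test:
H₀: observed counts match expected distribution
H₁: observed counts differ from expected distribution
df = k - 1 = 4
χ² = Σ(O - E)²/E
   = (15 - 8.8)²/8.8 + (50 - 13.3)²/13.3 + (17 - 13.0)²/13.0 + (9 - 14.4)²/14.4 + (21 - 62.5)²/62.5
   = 4.368 + 101.270 + 1.231 + 2.025 + 27.556
   = 136.45
p-value < 0.0001

Since p-value < α = 0.01, we reject H₀.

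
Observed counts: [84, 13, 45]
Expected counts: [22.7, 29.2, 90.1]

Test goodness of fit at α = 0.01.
Chi-square goodness of fit test:
H₀: observed counts match expected distribution
H₁: observed counts differ from expected distribution
df = k - 1 = 2
χ² = Σ(O - E)²/E
   = (84 - 22.7)²/22.7 + (13 - 29.2)²/29.2 + (45 - 90.1)²/90.1
   = 165.537 + 8.988 + 22.575
   = 197.10
p-value < 0.0001

Since p-value < α = 0.01, we reject H₀.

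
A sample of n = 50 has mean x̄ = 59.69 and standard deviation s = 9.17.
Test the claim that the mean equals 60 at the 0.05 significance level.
One-sample t-test:
H₀: μ = 60
H₁: μ ≠ 60
df = n - 1 = 49
t = (x̄ - μ₀) / (s/√n) = (59.69 - 60) / (9.17/√50) = -0.239
p-value = 0.8121

Since p-value > α = 0.05, we fail to reject H₀.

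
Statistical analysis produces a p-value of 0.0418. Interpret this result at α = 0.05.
Since p = 0.0418 < α = 0.05, reject H₀.
There is sufficient evidence to reject the null hypothesis; the result is statistically significant at the 0.05 level.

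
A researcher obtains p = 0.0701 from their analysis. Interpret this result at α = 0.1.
Since p = 0.0701 < α = 0.1, reject H₀.
There is sufficient evidence to reject the null hypothesis; the result is statistically significant at the 0.1 level.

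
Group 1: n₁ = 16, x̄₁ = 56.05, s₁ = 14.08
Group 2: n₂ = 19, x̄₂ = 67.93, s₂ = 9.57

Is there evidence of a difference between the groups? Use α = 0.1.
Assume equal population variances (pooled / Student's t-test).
Student's two-sample t-test (equal variances):
H₀: μ₁ = μ₂
H₁: μ₁ ≠ μ₂
df = n₁ + n₂ - 2 = 33
Pooled variance s_p² = [(n₁-1)s₁² + (n₂-1)s₂²] / (n₁ + n₂ - 2) = [(15)(14.08²) + (18)(9.57²)] / 33 = 140.0674
SE = √(s_p²(1/n₁ + 1/n₂)) = √(140.0674 × (1/16 + 1/19)) = 4.0157
t = (x̄₁ - x̄₂) / SE = (56.05 - 67.93) / 4.0157 = -11.88 / 4.0157 = -2.958
p-value = 0.0057

Since p-value < α = 0.1, we reject H₀.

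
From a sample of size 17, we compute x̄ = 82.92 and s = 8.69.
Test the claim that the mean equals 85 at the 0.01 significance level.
One-sample t-test:
H₀: μ = 85
H₁: μ ≠ 85
df = n - 1 = 16
t = (x̄ - μ₀) / (s/√n) = (82.92 - 85) / (8.69/√17) = -0.987
p-value = 0.3384

Since p-value > α = 0.01, we fail to reject H₀.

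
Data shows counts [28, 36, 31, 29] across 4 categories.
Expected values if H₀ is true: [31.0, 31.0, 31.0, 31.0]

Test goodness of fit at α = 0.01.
Chi-square goodness of fit test:
H₀: observed counts match expected distribution
H₁: observed counts differ from expected distribution
df = k - 1 = 3
χ² = Σ(O - E)²/E
   = (28 - 31.0)²/31.0 + (36 - 31.0)²/31.0 + (31 - 31.0)²/31.0 + (29 - 31.0)²/31.0
   = 0.290 + 0.806 + 0.000 + 0.129
   = 1.23
p-value = 0.7468

Since p-value > α = 0.01, we fail to reject H₀.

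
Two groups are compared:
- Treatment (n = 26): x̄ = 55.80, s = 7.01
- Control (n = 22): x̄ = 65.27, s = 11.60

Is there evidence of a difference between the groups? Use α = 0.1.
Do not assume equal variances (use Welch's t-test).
Welch's two-sample t-test:
H₀: μ₁ = μ₂
H₁: μ₁ ≠ μ₂
s₁²/n₁ = 7.01²/26 = 1.8900,  s₂²/n₂ = 11.60²/22 = 6.1164
SE = √(s₁²/n₁ + s₂²/n₂) = √(1.8900 + 6.1164) = 2.8296
df (Welch-Satterthwaite) = (s₁²/n₁ + s₂²/n₂)² / [(s₁²/n₁)²/(n₁-1) + (s₂²/n₂)²/(n₂-1)] ≈ 33.31
t = (x̄₁ - x̄₂) / SE = (55.80 - 65.27) / 2.8296 = -9.47 / 2.8296 = -3.347
p-value = 0.0020

Since p-value < α = 0.1, we reject H₀.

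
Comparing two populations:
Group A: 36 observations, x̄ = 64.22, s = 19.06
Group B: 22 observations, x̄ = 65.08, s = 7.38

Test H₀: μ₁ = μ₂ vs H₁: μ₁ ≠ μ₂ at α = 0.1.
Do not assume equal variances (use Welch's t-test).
Welch's two-sample t-test:
H₀: μ₁ = μ₂
H₁: μ₁ ≠ μ₂
s₁²/n₁ = 19.06²/36 = 10.0912,  s₂²/n₂ = 7.38²/22 = 2.4757
SE = √(s₁²/n₁ + s₂²/n₂) = √(10.0912 + 2.4757) = 3.5450
df (Welch-Satterthwaite) = (s₁²/n₁ + s₂²/n₂)² / [(s₁²/n₁)²/(n₁-1) + (s₂²/n₂)²/(n₂-1)] ≈ 49.33
t = (x̄₁ - x̄₂) / SE = (64.22 - 65.08) / 3.5450 = -0.86 / 3.5450 = -0.243
p-value = 0.8093

Since p-value > α = 0.1, we fail to reject H₀.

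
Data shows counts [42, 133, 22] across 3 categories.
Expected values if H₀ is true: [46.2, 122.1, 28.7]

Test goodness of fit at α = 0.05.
Chi-square goodness of fit test:
H₀: observed counts match expected distribution
H₁: observed counts differ from expected distribution
df = k - 1 = 2
χ² = Σ(O - E)²/E
   = (42 - 46.2)²/46.2 + (133 - 122.1)²/122.1 + (22 - 28.7)²/28.7
   = 0.382 + 0.973 + 1.564
   = 2.92
p-value = 0.2324

Since p-value > α = 0.05, we fail to reject H₀.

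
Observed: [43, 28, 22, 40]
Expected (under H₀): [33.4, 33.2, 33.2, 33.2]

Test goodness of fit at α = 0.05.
Chi-square goodness of fit test:
H₀: observed counts match expected distribution
H₁: observed counts differ from expected distribution
df = k - 1 = 3
χ² = Σ(O - E)²/E
   = (43 - 33.4)²/33.4 + (28 - 33.2)²/33.2 + (22 - 33.2)²/33.2 + (40 - 33.2)²/33.2
   = 2.759 + 0.814 + 3.778 + 1.393
   = 8.74
p-value = 0.0329

Since p-value < α = 0.05, we reject H₀.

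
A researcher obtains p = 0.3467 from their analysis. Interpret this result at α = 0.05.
Since p = 0.3467 > α = 0.05, fail to reject H₀.
There is insufficient evidence to reject the null hypothesis; the result is not statistically significant at the 0.05 level.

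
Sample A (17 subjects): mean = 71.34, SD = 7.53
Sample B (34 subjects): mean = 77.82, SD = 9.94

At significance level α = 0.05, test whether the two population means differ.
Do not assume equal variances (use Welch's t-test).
Welch's two-sample t-test:
H₀: μ₁ = μ₂
H₁: μ₁ ≠ μ₂
s₁²/n₁ = 7.53²/17 = 3.3353,  s₂²/n₂ = 9.94²/34 = 2.9060
SE = √(s₁²/n₁ + s₂²/n₂) = √(3.3353 + 2.9060) = 2.4983
df (Welch-Satterthwaite) = (s₁²/n₁ + s₂²/n₂)² / [(s₁²/n₁)²/(n₁-1) + (s₂²/n₂)²/(n₂-1)] ≈ 40.95
t = (x̄₁ - x̄₂) / SE = (71.34 - 77.82) / 2.4983 = -6.48 / 2.4983 = -2.594
p-value = 0.0131

Since p-value < α = 0.05, we reject H₀.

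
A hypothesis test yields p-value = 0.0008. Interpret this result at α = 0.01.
Since p = 0.0008 < α = 0.01, reject H₀.
There is sufficient evidence to reject the null hypothesis; the result is statistically significant at the 0.01 level.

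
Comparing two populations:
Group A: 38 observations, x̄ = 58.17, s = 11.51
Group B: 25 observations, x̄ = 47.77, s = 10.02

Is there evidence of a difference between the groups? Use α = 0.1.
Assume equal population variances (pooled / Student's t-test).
Student's two-sample t-test (equal variances):
H₀: μ₁ = μ₂
H₁: μ₁ ≠ μ₂
df = n₁ + n₂ - 2 = 61
Pooled variance s_p² = [(n₁-1)s₁² + (n₂-1)s₂²] / (n₁ + n₂ - 2) = [(37)(11.51²) + (24)(10.02²)] / 61 = 119.8586
SE = √(s_p²(1/n₁ + 1/n₂)) = √(119.8586 × (1/38 + 1/25)) = 2.8193
t = (x̄₁ - x̄₂) / SE = (58.17 - 47.77) / 2.8193 = 10.40 / 2.8193 = 3.689
p-value = 0.0005

Since p-value < α = 0.1, we reject H₀.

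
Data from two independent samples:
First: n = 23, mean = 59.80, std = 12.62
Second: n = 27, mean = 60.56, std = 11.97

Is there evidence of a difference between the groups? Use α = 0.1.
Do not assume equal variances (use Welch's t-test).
Welch's two-sample t-test:
H₀: μ₁ = μ₂
H₁: μ₁ ≠ μ₂
s₁²/n₁ = 12.62²/23 = 6.9245,  s₂²/n₂ = 11.97²/27 = 5.3067
SE = √(s₁²/n₁ + s₂²/n₂) = √(6.9245 + 5.3067) = 3.4973
df (Welch-Satterthwaite) = (s₁²/n₁ + s₂²/n₂)² / [(s₁²/n₁)²/(n₁-1) + (s₂²/n₂)²/(n₂-1)] ≈ 45.85
t = (x̄₁ - x̄₂) / SE = (59.80 - 60.56) / 3.4973 = -0.76 / 3.4973 = -0.217
p-value = 0.8289

Since p-value > α = 0.1, we fail to reject H₀.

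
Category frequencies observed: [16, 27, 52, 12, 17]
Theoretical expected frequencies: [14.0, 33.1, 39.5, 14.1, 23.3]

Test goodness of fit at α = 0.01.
Chi-square goodness of fit test:
H₀: observed counts match expected distribution
H₁: observed counts differ from expected distribution
df = k - 1 = 4
χ² = Σ(O - E)²/E
   = (16 - 14.0)²/14.0 + (27 - 33.1)²/33.1 + (52 - 39.5)²/39.5 + (12 - 14.1)²/14.1 + (17 - 23.3)²/23.3
   = 0.286 + 1.124 + 3.956 + 0.313 + 1.703
   = 7.38
p-value = 0.1170

Since p-value > α = 0.01, we fail to reject H₀.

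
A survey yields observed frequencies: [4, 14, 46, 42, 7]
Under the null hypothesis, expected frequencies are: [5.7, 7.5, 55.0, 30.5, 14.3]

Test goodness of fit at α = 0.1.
Chi-square goodness of fit test:
H₀: observed counts match expected distribution
H₁: observed counts differ from expected distribution
df = k - 1 = 4
χ² = Σ(O - E)²/E
   = (4 - 5.7)²/5.7 + (14 - 7.5)²/7.5 + (46 - 55.0)²/55.0 + (42 - 30.5)²/30.5 + (7 - 14.3)²/14.3
   = 0.507 + 5.633 + 1.473 + 4.336 + 3.727
   = 15.68
p-value = 0.0035

Since p-value < α = 0.1, we reject H₀.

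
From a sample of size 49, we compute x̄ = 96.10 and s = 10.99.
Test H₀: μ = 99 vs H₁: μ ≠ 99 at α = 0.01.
One-sample t-test:
H₀: μ = 99
H₁: μ ≠ 99
df = n - 1 = 48
t = (x̄ - μ₀) / (s/√n) = (96.10 - 99) / (10.99/√49) = -1.847
p-value = 0.0709

Since p-value > α = 0.01, we fail to reject H₀.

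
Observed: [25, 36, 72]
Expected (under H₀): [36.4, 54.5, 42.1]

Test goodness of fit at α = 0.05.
Chi-square goodness of fit test:
H₀: observed counts match expected distribution
H₁: observed counts differ from expected distribution
df = k - 1 = 2
χ² = Σ(O - E)²/E
   = (25 - 36.4)²/36.4 + (36 - 54.5)²/54.5 + (72 - 42.1)²/42.1
   = 3.570 + 6.280 + 21.235
   = 31.09
p-value < 0.0001

Since p-value < α = 0.05, we reject H₀.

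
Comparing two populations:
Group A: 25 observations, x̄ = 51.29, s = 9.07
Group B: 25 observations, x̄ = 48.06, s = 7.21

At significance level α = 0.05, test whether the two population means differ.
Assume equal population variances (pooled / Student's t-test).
Student's two-sample t-test (equal variances):
H₀: μ₁ = μ₂
H₁: μ₁ ≠ μ₂
df = n₁ + n₂ - 2 = 48
Pooled variance s_p² = [(n₁-1)s₁² + (n₂-1)s₂²] / (n₁ + n₂ - 2) = [(24)(9.07²) + (24)(7.21²)] / 48 = 67.1245
SE = √(s_p²(1/n₁ + 1/n₂)) = √(67.1245 × (1/25 + 1/25)) = 2.3173
t = (x̄₁ - x̄₂) / SE = (51.29 - 48.06) / 2.3173 = 3.23 / 2.3173 = 1.394
p-value = 0.1698

Since p-value > α = 0.05, we fail to reject H₀.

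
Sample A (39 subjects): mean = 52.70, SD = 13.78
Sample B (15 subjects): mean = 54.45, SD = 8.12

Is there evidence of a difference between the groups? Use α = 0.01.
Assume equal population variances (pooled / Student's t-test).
Student's two-sample t-test (equal variances):
H₀: μ₁ = μ₂
H₁: μ₁ ≠ μ₂
df = n₁ + n₂ - 2 = 52
Pooled variance s_p² = [(n₁-1)s₁² + (n₂-1)s₂²] / (n₁ + n₂ - 2) = [(38)(13.78²) + (14)(8.12²)] / 52 = 156.5162
SE = √(s_p²(1/n₁ + 1/n₂)) = √(156.5162 × (1/39 + 1/15)) = 3.8010
t = (x̄₁ - x̄₂) / SE = (52.70 - 54.45) / 3.8010 = -1.75 / 3.8010 = -0.460
p-value = 0.6471

Since p-value > α = 0.01, we fail to reject H₀.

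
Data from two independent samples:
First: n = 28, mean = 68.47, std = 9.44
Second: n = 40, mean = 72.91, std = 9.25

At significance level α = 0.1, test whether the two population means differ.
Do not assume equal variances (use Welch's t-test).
Welch's two-sample t-test:
H₀: μ₁ = μ₂
H₁: μ₁ ≠ μ₂
s₁²/n₁ = 9.44²/28 = 3.1826,  s₂²/n₂ = 9.25²/40 = 2.1391
SE = √(s₁²/n₁ + s₂²/n₂) = √(3.1826 + 2.1391) = 2.3069
df (Welch-Satterthwaite) = (s₁²/n₁ + s₂²/n₂)² / [(s₁²/n₁)²/(n₁-1) + (s₂²/n₂)²/(n₂-1)] ≈ 57.51
t = (x̄₁ - x̄₂) / SE = (68.47 - 72.91) / 2.3069 = -4.44 / 2.3069 = -1.925
p-value = 0.0592

Since p-value < α = 0.1, we reject H₀.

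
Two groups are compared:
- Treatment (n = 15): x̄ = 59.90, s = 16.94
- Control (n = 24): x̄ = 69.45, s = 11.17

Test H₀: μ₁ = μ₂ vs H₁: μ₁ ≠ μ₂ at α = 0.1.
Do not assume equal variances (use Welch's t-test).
Welch's two-sample t-test:
H₀: μ₁ = μ₂
H₁: μ₁ ≠ μ₂
s₁²/n₁ = 16.94²/15 = 19.1309,  s₂²/n₂ = 11.17²/24 = 5.1987
SE = √(s₁²/n₁ + s₂²/n₂) = √(19.1309 + 5.1987) = 4.9325
df (Welch-Satterthwaite) = (s₁²/n₁ + s₂²/n₂)² / [(s₁²/n₁)²/(n₁-1) + (s₂²/n₂)²/(n₂-1)] ≈ 21.67
t = (x̄₁ - x̄₂) / SE = (59.90 - 69.45) / 4.9325 = -9.55 / 4.9325 = -1.936
p-value = 0.0660

Since p-value < α = 0.1, we reject H₀.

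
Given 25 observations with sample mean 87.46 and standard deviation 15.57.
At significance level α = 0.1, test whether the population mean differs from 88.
One-sample t-test:
H₀: μ = 88
H₁: μ ≠ 88
df = n - 1 = 24
t = (x̄ - μ₀) / (s/√n) = (87.46 - 88) / (15.57/√25) = -0.173
p-value = 0.8638

Since p-value > α = 0.1, we fail to reject H₀.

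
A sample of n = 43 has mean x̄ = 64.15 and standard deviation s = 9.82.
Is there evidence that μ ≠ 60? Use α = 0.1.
One-sample t-test:
H₀: μ = 60
H₁: μ ≠ 60
df = n - 1 = 42
t = (x̄ - μ₀) / (s/√n) = (64.15 - 60) / (9.82/√43) = 2.771
p-value = 0.0083

Since p-value < α = 0.1, we reject H₀.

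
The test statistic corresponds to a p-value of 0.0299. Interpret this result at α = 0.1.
Since p = 0.0299 < α = 0.1, reject H₀.
There is sufficient evidence to reject the null hypothesis; the result is statistically significant at the 0.1 level.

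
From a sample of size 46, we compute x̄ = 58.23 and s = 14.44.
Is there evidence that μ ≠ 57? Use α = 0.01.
One-sample t-test:
H₀: μ = 57
H₁: μ ≠ 57
df = n - 1 = 45
t = (x̄ - μ₀) / (s/√n) = (58.23 - 57) / (14.44/√46) = 0.578
p-value = 0.5663

Since p-value > α = 0.01, we fail to reject H₀.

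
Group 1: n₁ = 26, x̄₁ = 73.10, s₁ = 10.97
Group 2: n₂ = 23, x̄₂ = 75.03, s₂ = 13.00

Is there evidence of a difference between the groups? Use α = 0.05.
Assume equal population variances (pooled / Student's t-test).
Student's two-sample t-test (equal variances):
H₀: μ₁ = μ₂
H₁: μ₁ ≠ μ₂
df = n₁ + n₂ - 2 = 47
Pooled variance s_p² = [(n₁-1)s₁² + (n₂-1)s₂²] / (n₁ + n₂ - 2) = [(25)(10.97²) + (22)(13.00²)] / 47 = 143.1175
SE = √(s_p²(1/n₁ + 1/n₂)) = √(143.1175 × (1/26 + 1/23)) = 3.4245
t = (x̄₁ - x̄₂) / SE = (73.10 - 75.03) / 3.4245 = -1.93 / 3.4245 = -0.564
p-value = 0.5757

Since p-value > α = 0.05, we fail to reject H₀.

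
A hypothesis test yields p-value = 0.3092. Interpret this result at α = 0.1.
Since p = 0.3092 > α = 0.1, fail to reject H₀.
There is insufficient evidence to reject the null hypothesis; the result is not statistically significant at the 0.1 level.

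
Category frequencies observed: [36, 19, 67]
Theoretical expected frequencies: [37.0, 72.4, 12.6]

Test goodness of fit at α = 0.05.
Chi-square goodness of fit test:
H₀: observed counts match expected distribution
H₁: observed counts differ from expected distribution
df = k - 1 = 2
χ² = Σ(O - E)²/E
   = (36 - 37.0)²/37.0 + (19 - 72.4)²/72.4 + (67 - 12.6)²/12.6
   = 0.027 + 39.386 + 234.870
   = 274.28
p-value < 0.0001

Since p-value < α = 0.05, we reject H₀.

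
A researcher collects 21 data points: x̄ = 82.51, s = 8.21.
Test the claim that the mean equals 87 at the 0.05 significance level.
One-sample t-test:
H₀: μ = 87
H₁: μ ≠ 87
df = n - 1 = 20
t = (x̄ - μ₀) / (s/√n) = (82.51 - 87) / (8.21/√21) = -2.506
p-value = 0.0210

Since p-value < α = 0.05, we reject H₀.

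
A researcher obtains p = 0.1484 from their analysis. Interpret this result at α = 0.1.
Since p = 0.1484 > α = 0.1, fail to reject H₀.
There is insufficient evidence to reject the null hypothesis; the result is not statistically significant at the 0.1 level.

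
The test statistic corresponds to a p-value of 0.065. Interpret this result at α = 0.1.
Since p = 0.065 < α = 0.1, reject H₀.
There is sufficient evidence to reject the null hypothesis; the result is statistically significant at the 0.1 level.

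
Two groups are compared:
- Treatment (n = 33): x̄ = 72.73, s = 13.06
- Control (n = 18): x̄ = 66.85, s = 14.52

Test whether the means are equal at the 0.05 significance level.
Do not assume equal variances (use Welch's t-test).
Welch's two-sample t-test:
H₀: μ₁ = μ₂
H₁: μ₁ ≠ μ₂
s₁²/n₁ = 13.06²/33 = 5.1686,  s₂²/n₂ = 14.52²/18 = 11.7128
SE = √(s₁²/n₁ + s₂²/n₂) = √(5.1686 + 11.7128) = 4.1087
df (Welch-Satterthwaite) = (s₁²/n₁ + s₂²/n₂)² / [(s₁²/n₁)²/(n₁-1) + (s₂²/n₂)²/(n₂-1)] ≈ 32.00
t = (x̄₁ - x̄₂) / SE = (72.73 - 66.85) / 4.1087 = 5.88 / 4.1087 = 1.431
p-value = 0.1621

Since p-value > α = 0.05, we fail to reject H₀.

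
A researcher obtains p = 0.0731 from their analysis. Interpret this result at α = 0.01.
Since p = 0.0731 > α = 0.01, fail to reject H₀.
There is insufficient evidence to reject the null hypothesis; the result is not statistically significant at the 0.01 level.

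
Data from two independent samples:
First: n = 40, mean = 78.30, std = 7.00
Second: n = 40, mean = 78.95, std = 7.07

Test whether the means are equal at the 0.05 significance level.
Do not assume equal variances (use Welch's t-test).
Welch's two-sample t-test:
H₀: μ₁ = μ₂
H₁: μ₁ ≠ μ₂
s₁²/n₁ = 7.00²/40 = 1.2250,  s₂²/n₂ = 7.07²/40 = 1.2496
SE = √(s₁²/n₁ + s₂²/n₂) = √(1.2250 + 1.2496) = 1.5731
df (Welch-Satterthwaite) = (s₁²/n₁ + s₂²/n₂)² / [(s₁²/n₁)²/(n₁-1) + (s₂²/n₂)²/(n₂-1)] ≈ 77.99
t = (x̄₁ - x̄₂) / SE = (78.30 - 78.95) / 1.5731 = -0.65 / 1.5731 = -0.413
p-value = 0.6806

Since p-value > α = 0.05, we fail to reject H₀.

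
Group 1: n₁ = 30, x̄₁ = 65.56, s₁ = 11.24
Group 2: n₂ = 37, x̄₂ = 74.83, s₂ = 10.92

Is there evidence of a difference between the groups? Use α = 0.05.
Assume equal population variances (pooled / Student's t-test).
Student's two-sample t-test (equal variances):
H₀: μ₁ = μ₂
H₁: μ₁ ≠ μ₂
df = n₁ + n₂ - 2 = 65
Pooled variance s_p² = [(n₁-1)s₁² + (n₂-1)s₂²] / (n₁ + n₂ - 2) = [(29)(11.24²) + (36)(10.92²)] / 65 = 122.4102
SE = √(s_p²(1/n₁ + 1/n₂)) = √(122.4102 × (1/30 + 1/37)) = 2.7182
t = (x̄₁ - x̄₂) / SE = (65.56 - 74.83) / 2.7182 = -9.27 / 2.7182 = -3.410
p-value = 0.0011

Since p-value < α = 0.05, we reject H₀.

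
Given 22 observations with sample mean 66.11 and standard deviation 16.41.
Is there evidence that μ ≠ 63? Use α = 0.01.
One-sample t-test:
H₀: μ = 63
H₁: μ ≠ 63
df = n - 1 = 21
t = (x̄ - μ₀) / (s/√n) = (66.11 - 63) / (16.41/√22) = 0.889
p-value = 0.3841

Since p-value > α = 0.01, we fail to reject H₀.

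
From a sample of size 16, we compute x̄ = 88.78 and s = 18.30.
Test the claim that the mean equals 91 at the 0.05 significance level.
One-sample t-test:
H₀: μ = 91
H₁: μ ≠ 91
df = n - 1 = 15
t = (x̄ - μ₀) / (s/√n) = (88.78 - 91) / (18.30/√16) = -0.485
p-value = 0.6345

Since p-value > α = 0.05, we fail to reject H₀.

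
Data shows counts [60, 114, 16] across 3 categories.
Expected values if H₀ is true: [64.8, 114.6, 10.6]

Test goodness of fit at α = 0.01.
Chi-square goodness of fit test:
H₀: observed counts match expected distribution
H₁: observed counts differ from expected distribution
df = k - 1 = 2
χ² = Σ(O - E)²/E
   = (60 - 64.8)²/64.8 + (114 - 114.6)²/114.6 + (16 - 10.6)²/10.6
   = 0.356 + 0.003 + 2.751
   = 3.11
p-value = 0.2112

Since p-value > α = 0.01, we fail to reject H₀.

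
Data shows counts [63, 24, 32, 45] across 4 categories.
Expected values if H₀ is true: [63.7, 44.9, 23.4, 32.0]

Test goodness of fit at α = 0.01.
Chi-square goodness of fit test:
H₀: observed counts match expected distribution
H₁: observed counts differ from expected distribution
df = k - 1 = 3
χ² = Σ(O - E)²/E
   = (63 - 63.7)²/63.7 + (24 - 44.9)²/44.9 + (32 - 23.4)²/23.4 + (45 - 32.0)²/32.0
   = 0.008 + 9.729 + 3.161 + 5.281
   = 18.18
p-value = 0.0004

Since p-value < α = 0.01, we reject H₀.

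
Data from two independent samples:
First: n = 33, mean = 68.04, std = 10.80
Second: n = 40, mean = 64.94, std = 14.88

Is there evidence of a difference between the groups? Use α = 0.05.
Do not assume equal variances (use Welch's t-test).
Welch's two-sample t-test:
H₀: μ₁ = μ₂
H₁: μ₁ ≠ μ₂
s₁²/n₁ = 10.80²/33 = 3.5345,  s₂²/n₂ = 14.88²/40 = 5.5354
SE = √(s₁²/n₁ + s₂²/n₂) = √(3.5345 + 5.5354) = 3.0116
df (Welch-Satterthwaite) = (s₁²/n₁ + s₂²/n₂)² / [(s₁²/n₁)²/(n₁-1) + (s₂²/n₂)²/(n₂-1)] ≈ 69.95
t = (x̄₁ - x̄₂) / SE = (68.04 - 64.94) / 3.0116 = 3.10 / 3.0116 = 1.029
p-value = 0.3069

Since p-value > α = 0.05, we fail to reject H₀.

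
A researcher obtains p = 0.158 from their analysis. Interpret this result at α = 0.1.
Since p = 0.158 > α = 0.1, fail to reject H₀.
There is insufficient evidence to reject the null hypothesis; the result is not statistically significant at the 0.1 level.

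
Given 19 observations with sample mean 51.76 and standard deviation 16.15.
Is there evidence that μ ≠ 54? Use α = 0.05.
One-sample t-test:
H₀: μ = 54
H₁: μ ≠ 54
df = n - 1 = 18
t = (x̄ - μ₀) / (s/√n) = (51.76 - 54) / (16.15/√19) = -0.605
p-value = 0.5530

Since p-value > α = 0.05, we fail to reject H₀.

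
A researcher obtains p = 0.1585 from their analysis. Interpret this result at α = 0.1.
Since p = 0.1585 > α = 0.1, fail to reject H₀.
There is insufficient evidence to reject the null hypothesis; the result is not statistically significant at the 0.1 level.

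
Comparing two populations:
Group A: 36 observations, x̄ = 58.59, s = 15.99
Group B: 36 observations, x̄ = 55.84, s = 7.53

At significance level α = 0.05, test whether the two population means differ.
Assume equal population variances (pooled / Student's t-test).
Student's two-sample t-test (equal variances):
H₀: μ₁ = μ₂
H₁: μ₁ ≠ μ₂
df = n₁ + n₂ - 2 = 70
Pooled variance s_p² = [(n₁-1)s₁² + (n₂-1)s₂²] / (n₁ + n₂ - 2) = [(35)(15.99²) + (35)(7.53²)] / 70 = 156.1905
SE = √(s_p²(1/n₁ + 1/n₂)) = √(156.1905 × (1/36 + 1/36)) = 2.9457
t = (x̄₁ - x̄₂) / SE = (58.59 - 55.84) / 2.9457 = 2.75 / 2.9457 = 0.934
p-value = 0.3537

Since p-value > α = 0.05, we fail to reject H₀.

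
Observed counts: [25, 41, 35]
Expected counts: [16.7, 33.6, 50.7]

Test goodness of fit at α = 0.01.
Chi-square goodness of fit test:
H₀: observed counts match expected distribution
H₁: observed counts differ from expected distribution
df = k - 1 = 2
χ² = Σ(O - E)²/E
   = (25 - 16.7)²/16.7 + (41 - 33.6)²/33.6 + (35 - 50.7)²/50.7
   = 4.125 + 1.630 + 4.862
   = 10.62
p-value = 0.0050

Since p-value < α = 0.01, we reject H₀.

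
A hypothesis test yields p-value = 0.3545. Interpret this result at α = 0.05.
Since p = 0.3545 > α = 0.05, fail to reject H₀.
There is insufficient evidence to reject the null hypothesis; the result is not statistically significant at the 0.05 level.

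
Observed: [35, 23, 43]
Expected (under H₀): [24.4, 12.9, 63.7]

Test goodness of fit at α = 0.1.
Chi-square goodness of fit test:
H₀: observed counts match expected distribution
H₁: observed counts differ from expected distribution
df = k - 1 = 2
χ² = Σ(O - E)²/E
   = (35 - 24.4)²/24.4 + (23 - 12.9)²/12.9 + (43 - 63.7)²/63.7
   = 4.605 + 7.908 + 6.727
   = 19.24
p-value = 0.0001

Since p-value < α = 0.1, we reject H₀.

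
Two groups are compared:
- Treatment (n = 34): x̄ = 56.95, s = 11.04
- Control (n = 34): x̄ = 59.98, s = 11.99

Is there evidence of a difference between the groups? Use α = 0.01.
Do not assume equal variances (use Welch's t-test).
Welch's two-sample t-test:
H₀: μ₁ = μ₂
H₁: μ₁ ≠ μ₂
s₁²/n₁ = 11.04²/34 = 3.5848,  s₂²/n₂ = 11.99²/34 = 4.2282
SE = √(s₁²/n₁ + s₂²/n₂) = √(3.5848 + 4.2282) = 2.7952
df (Welch-Satterthwaite) = (s₁²/n₁ + s₂²/n₂)² / [(s₁²/n₁)²/(n₁-1) + (s₂²/n₂)²/(n₂-1)] ≈ 65.56
t = (x̄₁ - x̄₂) / SE = (56.95 - 59.98) / 2.7952 = -3.03 / 2.7952 = -1.084
p-value = 0.2823

Since p-value > α = 0.01, we fail to reject H₀.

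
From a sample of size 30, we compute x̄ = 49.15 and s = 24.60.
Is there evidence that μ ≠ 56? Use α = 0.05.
One-sample t-test:
H₀: μ = 56
H₁: μ ≠ 56
df = n - 1 = 29
t = (x̄ - μ₀) / (s/√n) = (49.15 - 56) / (24.60/√30) = -1.525
p-value = 0.1381

Since p-value > α = 0.05, we fail to reject H₀.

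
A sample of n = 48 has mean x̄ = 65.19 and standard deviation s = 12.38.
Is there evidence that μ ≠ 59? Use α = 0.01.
One-sample t-test:
H₀: μ = 59
H₁: μ ≠ 59
df = n - 1 = 47
t = (x̄ - μ₀) / (s/√n) = (65.19 - 59) / (12.38/√48) = 3.464
p-value = 0.0011

Since p-value < α = 0.01, we reject H₀.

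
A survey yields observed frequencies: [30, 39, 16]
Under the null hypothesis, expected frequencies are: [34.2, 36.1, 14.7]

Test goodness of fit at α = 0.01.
Chi-square goodness of fit test:
H₀: observed counts match expected distribution
H₁: observed counts differ from expected distribution
df = k - 1 = 2
χ² = Σ(O - E)²/E
   = (30 - 34.2)²/34.2 + (39 - 36.1)²/36.1 + (16 - 14.7)²/14.7
   = 0.516 + 0.233 + 0.115
   = 0.86
p-value = 0.6493

Since p-value > α = 0.01, we fail to reject H₀.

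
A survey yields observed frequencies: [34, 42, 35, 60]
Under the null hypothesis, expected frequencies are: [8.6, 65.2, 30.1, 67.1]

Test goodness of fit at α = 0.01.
Chi-square goodness of fit test:
H₀: observed counts match expected distribution
H₁: observed counts differ from expected distribution
df = k - 1 = 3
χ² = Σ(O - E)²/E
   = (34 - 8.6)²/8.6 + (42 - 65.2)²/65.2 + (35 - 30.1)²/30.1 + (60 - 67.1)²/67.1
   = 75.019 + 8.255 + 0.798 + 0.751
   = 84.82
p-value < 0.0001

Since p-value < α = 0.01, we reject H₀.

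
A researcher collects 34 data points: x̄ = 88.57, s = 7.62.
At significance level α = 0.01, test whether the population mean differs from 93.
One-sample t-test:
H₀: μ = 93
H₁: μ ≠ 93
df = n - 1 = 33
t = (x̄ - μ₀) / (s/√n) = (88.57 - 93) / (7.62/√34) = -3.390
p-value = 0.0018

Since p-value < α = 0.01, we reject H₀.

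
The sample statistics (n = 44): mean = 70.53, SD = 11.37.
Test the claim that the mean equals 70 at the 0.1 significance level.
One-sample t-test:
H₀: μ = 70
H₁: μ ≠ 70
df = n - 1 = 43
t = (x̄ - μ₀) / (s/√n) = (70.53 - 70) / (11.37/√44) = 0.309
p-value = 0.7587

Since p-value > α = 0.1, we fail to reject H₀.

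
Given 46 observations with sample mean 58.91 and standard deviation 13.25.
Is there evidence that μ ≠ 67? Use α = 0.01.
One-sample t-test:
H₀: μ = 67
H₁: μ ≠ 67
df = n - 1 = 45
t = (x̄ - μ₀) / (s/√n) = (58.91 - 67) / (13.25/√46) = -4.141
p-value = 0.0001

Since p-value < α = 0.01, we reject H₀.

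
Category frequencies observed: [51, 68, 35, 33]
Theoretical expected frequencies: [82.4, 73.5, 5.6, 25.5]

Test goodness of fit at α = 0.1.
Chi-square goodness of fit test:
H₀: observed counts match expected distribution
H₁: observed counts differ from expected distribution
df = k - 1 = 3
χ² = Σ(O - E)²/E
   = (51 - 82.4)²/82.4 + (68 - 73.5)²/73.5 + (35 - 5.6)²/5.6 + (33 - 25.5)²/25.5
   = 11.966 + 0.412 + 154.350 + 2.206
   = 168.93
p-value < 0.0001

Since p-value < α = 0.1, we reject H₀.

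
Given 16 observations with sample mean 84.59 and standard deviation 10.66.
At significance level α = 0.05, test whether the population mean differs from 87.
One-sample t-test:
H₀: μ = 87
H₁: μ ≠ 87
df = n - 1 = 15
t = (x̄ - μ₀) / (s/√n) = (84.59 - 87) / (10.66/√16) = -0.904
p-value = 0.3801

Since p-value > α = 0.05, we fail to reject H₀.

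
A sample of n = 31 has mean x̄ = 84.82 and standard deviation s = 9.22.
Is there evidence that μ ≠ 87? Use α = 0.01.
One-sample t-test:
H₀: μ = 87
H₁: μ ≠ 87
df = n - 1 = 30
t = (x̄ - μ₀) / (s/√n) = (84.82 - 87) / (9.22/√31) = -1.316
p-value = 0.1980

Since p-value > α = 0.01, we fail to reject H₀.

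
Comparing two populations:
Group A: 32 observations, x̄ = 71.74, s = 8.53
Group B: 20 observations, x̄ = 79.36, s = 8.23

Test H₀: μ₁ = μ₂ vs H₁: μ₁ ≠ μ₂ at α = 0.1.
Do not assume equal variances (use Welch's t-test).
Welch's two-sample t-test:
H₀: μ₁ = μ₂
H₁: μ₁ ≠ μ₂
s₁²/n₁ = 8.53²/32 = 2.2738,  s₂²/n₂ = 8.23²/20 = 3.3866
SE = √(s₁²/n₁ + s₂²/n₂) = √(2.2738 + 3.3866) = 2.3792
df (Welch-Satterthwaite) = (s₁²/n₁ + s₂²/n₂)² / [(s₁²/n₁)²/(n₁-1) + (s₂²/n₂)²/(n₂-1)] ≈ 41.59
t = (x̄₁ - x̄₂) / SE = (71.74 - 79.36) / 2.3792 = -7.62 / 2.3792 = -3.203
p-value = 0.0026

Since p-value < α = 0.1, we reject H₀.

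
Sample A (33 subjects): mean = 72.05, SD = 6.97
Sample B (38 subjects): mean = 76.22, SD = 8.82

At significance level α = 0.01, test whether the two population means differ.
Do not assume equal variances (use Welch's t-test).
Welch's two-sample t-test:
H₀: μ₁ = μ₂
H₁: μ₁ ≠ μ₂
s₁²/n₁ = 6.97²/33 = 1.4721,  s₂²/n₂ = 8.82²/38 = 2.0472
SE = √(s₁²/n₁ + s₂²/n₂) = √(1.4721 + 2.0472) = 1.8760
df (Welch-Satterthwaite) = (s₁²/n₁ + s₂²/n₂)² / [(s₁²/n₁)²/(n₁-1) + (s₂²/n₂)²/(n₂-1)] ≈ 68.43
t = (x̄₁ - x̄₂) / SE = (72.05 - 76.22) / 1.8760 = -4.17 / 1.8760 = -2.223
p-value = 0.0295

Since p-value > α = 0.01, we fail to reject H₀.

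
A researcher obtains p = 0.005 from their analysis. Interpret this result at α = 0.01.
Since p = 0.005 < α = 0.01, reject H₀.
There is sufficient evidence to reject the null hypothesis; the result is statistically significant at the 0.01 level.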